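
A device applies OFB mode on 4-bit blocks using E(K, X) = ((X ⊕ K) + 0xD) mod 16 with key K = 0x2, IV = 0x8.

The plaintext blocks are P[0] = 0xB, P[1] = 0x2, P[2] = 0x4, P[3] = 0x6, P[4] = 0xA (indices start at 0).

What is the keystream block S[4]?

OFB encryption: S_i = E(K, S_{i−1}) with S_{−1} = IV; C_i = P_i ⊕ S_i.
C[0]: S = E(K, 0x8) = 0x7; 0xB ⊕ 0x7 = 0xC.
C[1]: S = E(K, 0x7) = 0x2; 0x2 ⊕ 0x2 = 0x0.
C[2]: S = E(K, 0x2) = 0xD; 0x4 ⊕ 0xD = 0x9.
C[3]: S = E(K, 0xD) = 0xC; 0x6 ⊕ 0xC = 0xA.
C[4]: S = E(K, 0xC) = 0xB; 0xA ⊕ 0xB = 0x1.
So S[4] = 0xB.

0xB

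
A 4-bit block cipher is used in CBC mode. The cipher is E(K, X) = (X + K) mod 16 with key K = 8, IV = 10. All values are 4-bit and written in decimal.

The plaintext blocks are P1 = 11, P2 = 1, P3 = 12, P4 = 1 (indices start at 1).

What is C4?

CBC encryption: C_i = E(K, P_i ⊕ C_{i−1}), with C_{0} = IV.
C1: P1 ⊕ 10 = 1; E(K, 1) = 9.
C2: P2 ⊕ 9 = 8; E(K, 8) = 0.
C3: P3 ⊕ 0 = 12; E(K, 12) = 4.
C4: P4 ⊕ 4 = 5; E(K, 5) = 13.

C4 = 13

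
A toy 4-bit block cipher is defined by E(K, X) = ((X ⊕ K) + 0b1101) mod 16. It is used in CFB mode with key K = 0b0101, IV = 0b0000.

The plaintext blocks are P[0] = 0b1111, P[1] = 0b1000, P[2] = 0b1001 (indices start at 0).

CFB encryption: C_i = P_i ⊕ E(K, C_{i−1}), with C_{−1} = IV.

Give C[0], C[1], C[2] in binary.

C[0]: E(K, 0b0000) = 0b0010; 0b1111 ⊕ 0b0010 = 0b1101.
C[1]: E(K, 0b1101) = 0b0101; 0b1000 ⊕ 0b0101 = 0b1101.
C[2]: E(K, 0b1101) = 0b0101; 0b1001 ⊕ 0b0101 = 0b1100.

C[0] = 0b1101, C[1] = 0b1101, C[2] = 0b1100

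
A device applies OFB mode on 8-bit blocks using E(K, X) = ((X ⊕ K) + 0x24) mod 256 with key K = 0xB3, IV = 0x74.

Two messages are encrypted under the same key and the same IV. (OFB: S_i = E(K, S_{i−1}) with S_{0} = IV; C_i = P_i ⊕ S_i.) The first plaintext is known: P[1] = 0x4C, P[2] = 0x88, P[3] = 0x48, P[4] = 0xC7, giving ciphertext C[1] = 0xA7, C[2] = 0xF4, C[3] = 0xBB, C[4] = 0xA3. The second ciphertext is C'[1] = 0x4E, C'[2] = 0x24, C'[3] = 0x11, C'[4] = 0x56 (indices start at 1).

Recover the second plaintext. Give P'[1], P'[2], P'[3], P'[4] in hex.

In OFB with a reused IV, both messages share the same keystream S_i, so C_i ⊕ C'_i = P_i ⊕ P'_i and thus P'_i = P_i ⊕ C_i ⊕ C'_i.
P'[1]: 0x4C ⊕ 0xA7 ⊕ 0x4E = 0xA5.
P'[2]: 0x88 ⊕ 0xF4 ⊕ 0x24 = 0x58.
P'[3]: 0x48 ⊕ 0xBB ⊕ 0x11 = 0xE2.
P'[4]: 0xC7 ⊕ 0xA3 ⊕ 0x56 = 0x32.

P'[1] = 0xA5, P'[2] = 0x58, P'[3] = 0xE2, P'[4] = 0x32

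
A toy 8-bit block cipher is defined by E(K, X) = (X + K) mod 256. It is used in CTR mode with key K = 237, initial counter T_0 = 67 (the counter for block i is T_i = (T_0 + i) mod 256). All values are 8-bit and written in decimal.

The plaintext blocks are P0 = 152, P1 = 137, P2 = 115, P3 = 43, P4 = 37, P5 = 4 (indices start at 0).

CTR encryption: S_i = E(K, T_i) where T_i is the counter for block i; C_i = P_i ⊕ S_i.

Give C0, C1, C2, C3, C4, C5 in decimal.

C0 = 168, C1 = 184, C2 = 65, C3 = 24, C4 = 17, C5 = 49

C0: T = 67, S = E(K, T) = 48; 152 ⊕ 48 = 168.
C1: T = 68, S = E(K, T) = 49; 137 ⊕ 49 = 184.
C2: T = 69, S = E(K, T) = 50; 115 ⊕ 50 = 65.
C3: T = 70, S = E(K, T) = 51; 43 ⊕ 51 = 24.
C4: T = 71, S = E(K, T) = 52; 37 ⊕ 52 = 17.
C5: T = 72, S = E(K, T) = 53; 4 ⊕ 53 = 49.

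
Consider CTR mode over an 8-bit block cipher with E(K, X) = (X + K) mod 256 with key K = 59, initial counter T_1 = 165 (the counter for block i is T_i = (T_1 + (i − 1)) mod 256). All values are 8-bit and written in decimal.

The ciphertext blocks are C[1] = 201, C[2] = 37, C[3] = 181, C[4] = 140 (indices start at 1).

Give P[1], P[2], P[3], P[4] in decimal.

P[1] = 41, P[2] = 196, P[3] = 87, P[4] = 111

CTR decryption: S_i = E(K, T_i) where T_i is the counter for block i; P_i = C_i ⊕ S_i.
P[1]: T = 165, S = E(K, T) = 224; 201 ⊕ 224 = 41.
P[2]: T = 166, S = E(K, T) = 225; 37 ⊕ 225 = 196.
P[3]: T = 167, S = E(K, T) = 226; 181 ⊕ 226 = 87.
P[4]: T = 168, S = E(K, T) = 227; 140 ⊕ 227 = 111.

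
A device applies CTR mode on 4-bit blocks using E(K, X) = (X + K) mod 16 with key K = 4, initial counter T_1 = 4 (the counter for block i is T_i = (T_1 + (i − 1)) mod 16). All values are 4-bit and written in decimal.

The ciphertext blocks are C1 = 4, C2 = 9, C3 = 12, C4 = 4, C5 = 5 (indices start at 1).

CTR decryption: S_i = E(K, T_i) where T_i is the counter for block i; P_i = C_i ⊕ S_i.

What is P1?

P1 = 12

P1: T = 4, S = E(K, T) = 8; 4 ⊕ 8 = 12.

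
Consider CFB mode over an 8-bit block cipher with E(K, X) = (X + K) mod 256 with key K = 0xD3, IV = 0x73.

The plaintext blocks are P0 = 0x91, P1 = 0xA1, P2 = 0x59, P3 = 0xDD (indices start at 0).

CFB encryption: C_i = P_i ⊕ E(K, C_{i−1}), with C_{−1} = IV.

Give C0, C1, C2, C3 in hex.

C0: E(K, 0x73) = 0x46; 0x91 ⊕ 0x46 = 0xD7.
C1: E(K, 0xD7) = 0xAA; 0xA1 ⊕ 0xAA = 0x0B.
C2: E(K, 0x0B) = 0xDE; 0x59 ⊕ 0xDE = 0x87.
C3: E(K, 0x87) = 0x5A; 0xDD ⊕ 0x5A = 0x87.

C0 = 0xD7, C1 = 0x0B, C2 = 0x87, C3 = 0x87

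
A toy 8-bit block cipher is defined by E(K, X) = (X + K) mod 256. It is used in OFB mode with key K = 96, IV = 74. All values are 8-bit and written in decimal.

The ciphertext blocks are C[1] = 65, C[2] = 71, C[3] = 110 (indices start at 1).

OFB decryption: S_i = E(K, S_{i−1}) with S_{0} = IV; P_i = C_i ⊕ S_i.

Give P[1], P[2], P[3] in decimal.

P[1]: S = E(K, 74) = 170; 65 ⊕ 170 = 235.
P[2]: S = E(K, 170) = 10; 71 ⊕ 10 = 77.
P[3]: S = E(K, 10) = 106; 110 ⊕ 106 = 4.

P[1] = 235, P[2] = 77, P[3] = 4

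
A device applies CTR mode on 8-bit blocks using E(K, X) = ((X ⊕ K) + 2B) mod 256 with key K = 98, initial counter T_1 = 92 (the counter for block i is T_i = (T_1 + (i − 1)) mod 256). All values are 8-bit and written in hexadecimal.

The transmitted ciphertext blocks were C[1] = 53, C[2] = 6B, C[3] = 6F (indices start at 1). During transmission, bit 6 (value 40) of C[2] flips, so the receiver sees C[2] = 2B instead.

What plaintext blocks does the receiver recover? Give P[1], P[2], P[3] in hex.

P[1] = 66, P[2] = 1D, P[3] = 58

CTR decryption: S_i = E(K, T_i) where T_i is the counter for block i; P_i = C_i ⊕ S_i.
Only C[2] changed, to 2B. In CTR, a change in C_i flips the same bit in P_i only; the keystream is unaffected. Decrypting the received ciphertext:
P[1]: T = 92, S = E(K, T) = 35; 53 ⊕ 35 = 66.
P[2]: T = 93, S = E(K, T) = 36; 2B ⊕ 36 = 1D.
P[3]: T = 94, S = E(K, T) = 37; 6F ⊕ 37 = 58.
Blocks that differ from the original plaintext: P[2].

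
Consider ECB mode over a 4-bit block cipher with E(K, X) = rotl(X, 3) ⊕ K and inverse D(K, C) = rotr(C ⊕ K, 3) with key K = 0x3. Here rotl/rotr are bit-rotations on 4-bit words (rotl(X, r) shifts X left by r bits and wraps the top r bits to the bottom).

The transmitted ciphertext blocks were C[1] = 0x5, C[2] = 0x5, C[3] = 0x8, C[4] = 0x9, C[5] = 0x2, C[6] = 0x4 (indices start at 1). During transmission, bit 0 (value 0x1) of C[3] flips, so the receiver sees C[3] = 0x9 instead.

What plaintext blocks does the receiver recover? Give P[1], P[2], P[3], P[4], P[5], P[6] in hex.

P[1] = 0xC, P[2] = 0xC, P[3] = 0x5, P[4] = 0x5, P[5] = 0x2, P[6] = 0xE

ECB decryption: P_i = D(K, C_i).
Only C[3] changed, to 0x9. In ECB, a change in C_i affects only P_i. Decrypting the received ciphertext:
P[1]: D(K, 0x5) = 0xC.
P[2]: D(K, 0x5) = 0xC.
P[3]: D(K, 0x9) = 0x5.
P[4]: D(K, 0x9) = 0x5.
P[5]: D(K, 0x2) = 0x2.
P[6]: D(K, 0x4) = 0xE.
Blocks that differ from the original plaintext: P[3].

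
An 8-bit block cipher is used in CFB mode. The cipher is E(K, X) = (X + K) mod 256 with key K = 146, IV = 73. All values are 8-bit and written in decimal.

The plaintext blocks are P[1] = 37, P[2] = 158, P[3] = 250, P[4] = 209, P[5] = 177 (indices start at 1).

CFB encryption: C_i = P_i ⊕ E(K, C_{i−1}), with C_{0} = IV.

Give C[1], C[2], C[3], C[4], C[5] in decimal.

C[1] = 254, C[2] = 14, C[3] = 90, C[4] = 61, C[5] = 126

C[1]: E(K, 73) = 219; 37 ⊕ 219 = 254.
C[2]: E(K, 254) = 144; 158 ⊕ 144 = 14.
C[3]: E(K, 14) = 160; 250 ⊕ 160 = 90.
C[4]: E(K, 90) = 236; 209 ⊕ 236 = 61.
C[5]: E(K, 61) = 207; 177 ⊕ 207 = 126.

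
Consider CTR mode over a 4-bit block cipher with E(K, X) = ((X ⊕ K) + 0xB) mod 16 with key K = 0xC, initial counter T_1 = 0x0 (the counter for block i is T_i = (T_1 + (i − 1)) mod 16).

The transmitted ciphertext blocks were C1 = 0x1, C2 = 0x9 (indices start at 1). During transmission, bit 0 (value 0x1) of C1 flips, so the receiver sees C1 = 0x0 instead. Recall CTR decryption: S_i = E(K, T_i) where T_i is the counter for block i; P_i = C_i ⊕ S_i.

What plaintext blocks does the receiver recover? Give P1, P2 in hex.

P1 = 0x7, P2 = 0x1

Only C1 changed, to 0x0. In CTR, a change in C_i flips the same bit in P_i only; the keystream is unaffected. Decrypting the received ciphertext:
P1: T = 0x0, S = E(K, T) = 0x7; 0x0 ⊕ 0x7 = 0x7.
P2: T = 0x1, S = E(K, T) = 0x8; 0x9 ⊕ 0x8 = 0x1.
Blocks that differ from the original plaintext: P1.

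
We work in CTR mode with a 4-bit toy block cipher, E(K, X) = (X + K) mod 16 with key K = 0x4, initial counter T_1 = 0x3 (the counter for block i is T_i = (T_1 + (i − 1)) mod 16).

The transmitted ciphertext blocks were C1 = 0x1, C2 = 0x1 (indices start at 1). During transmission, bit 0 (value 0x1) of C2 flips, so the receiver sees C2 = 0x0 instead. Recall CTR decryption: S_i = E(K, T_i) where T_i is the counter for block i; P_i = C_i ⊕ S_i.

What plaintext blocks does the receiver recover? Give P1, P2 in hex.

Only C2 changed, to 0x0. In CTR, a change in C_i flips the same bit in P_i only; the keystream is unaffected. Decrypting the received ciphertext:
P1: T = 0x3, S = E(K, T) = 0x7; 0x1 ⊕ 0x7 = 0x6.
P2: T = 0x4, S = E(K, T) = 0x8; 0x0 ⊕ 0x8 = 0x8.
Blocks that differ from the original plaintext: P2.

P1 = 0x6, P2 = 0x8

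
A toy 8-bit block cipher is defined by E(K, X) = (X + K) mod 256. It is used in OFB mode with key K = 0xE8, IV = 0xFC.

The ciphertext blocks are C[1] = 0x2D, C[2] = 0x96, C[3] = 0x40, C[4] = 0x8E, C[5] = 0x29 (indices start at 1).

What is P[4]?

P[4] = 0x12

OFB decryption: S_i = E(K, S_{i−1}) with S_{0} = IV; P_i = C_i ⊕ S_i.
P[1]: S = E(K, 0xFC) = 0xE4; 0x2D ⊕ 0xE4 = 0xC9.
P[2]: S = E(K, 0xE4) = 0xCC; 0x96 ⊕ 0xCC = 0x5A.
P[3]: S = E(K, 0xCC) = 0xB4; 0x40 ⊕ 0xB4 = 0xF4.
P[4]: S = E(K, 0xB4) = 0x9C; 0x8E ⊕ 0x9C = 0x12.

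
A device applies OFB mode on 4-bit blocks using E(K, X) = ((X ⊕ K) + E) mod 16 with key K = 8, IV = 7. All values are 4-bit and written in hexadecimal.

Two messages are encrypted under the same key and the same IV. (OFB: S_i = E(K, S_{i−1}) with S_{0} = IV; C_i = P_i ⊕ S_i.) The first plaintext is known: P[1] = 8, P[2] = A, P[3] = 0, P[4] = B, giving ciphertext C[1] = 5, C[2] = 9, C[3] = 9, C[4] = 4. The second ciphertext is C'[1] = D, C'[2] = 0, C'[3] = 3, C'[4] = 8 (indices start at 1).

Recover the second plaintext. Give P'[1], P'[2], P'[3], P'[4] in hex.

P'[1] = 0, P'[2] = 3, P'[3] = A, P'[4] = 7

In OFB with a reused IV, both messages share the same keystream S_i, so C_i ⊕ C'_i = P_i ⊕ P'_i and thus P'_i = P_i ⊕ C_i ⊕ C'_i.
P'[1]: 8 ⊕ 5 ⊕ D = 0.
P'[2]: A ⊕ 9 ⊕ 0 = 3.
P'[3]: 0 ⊕ 9 ⊕ 3 = A.
P'[4]: B ⊕ 4 ⊕ 8 = 7.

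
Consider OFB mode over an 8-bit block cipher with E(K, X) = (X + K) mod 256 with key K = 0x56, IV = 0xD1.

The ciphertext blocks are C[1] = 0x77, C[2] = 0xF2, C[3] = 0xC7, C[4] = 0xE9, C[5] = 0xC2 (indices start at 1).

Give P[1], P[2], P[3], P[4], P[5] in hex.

OFB decryption: S_i = E(K, S_{i−1}) with S_{0} = IV; P_i = C_i ⊕ S_i.
P[1]: S = E(K, 0xD1) = 0x27; 0x77 ⊕ 0x27 = 0x50.
P[2]: S = E(K, 0x27) = 0x7D; 0xF2 ⊕ 0x7D = 0x8F.
P[3]: S = E(K, 0x7D) = 0xD3; 0xC7 ⊕ 0xD3 = 0x14.
P[4]: S = E(K, 0xD3) = 0x29; 0xE9 ⊕ 0x29 = 0xC0.
P[5]: S = E(K, 0x29) = 0x7F; 0xC2 ⊕ 0x7F = 0xBD.

P[1] = 0x50, P[2] = 0x8F, P[3] = 0x14, P[4] = 0xC0, P[5] = 0xBD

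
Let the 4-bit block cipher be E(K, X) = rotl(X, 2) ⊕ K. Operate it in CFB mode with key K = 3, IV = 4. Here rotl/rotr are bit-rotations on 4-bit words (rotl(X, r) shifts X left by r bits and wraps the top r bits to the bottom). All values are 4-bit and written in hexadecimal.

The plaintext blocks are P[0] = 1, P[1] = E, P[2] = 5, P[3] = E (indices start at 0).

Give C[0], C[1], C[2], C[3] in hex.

CFB encryption: C_i = P_i ⊕ E(K, C_{i−1}), with C_{−1} = IV.
C[0]: E(K, 4) = 2; 1 ⊕ 2 = 3.
C[1]: E(K, 3) = F; E ⊕ F = 1.
C[2]: E(K, 1) = 7; 5 ⊕ 7 = 2.
C[3]: E(K, 2) = B; E ⊕ B = 5.

C[0] = 3, C[1] = 1, C[2] = 2, C[3] = 5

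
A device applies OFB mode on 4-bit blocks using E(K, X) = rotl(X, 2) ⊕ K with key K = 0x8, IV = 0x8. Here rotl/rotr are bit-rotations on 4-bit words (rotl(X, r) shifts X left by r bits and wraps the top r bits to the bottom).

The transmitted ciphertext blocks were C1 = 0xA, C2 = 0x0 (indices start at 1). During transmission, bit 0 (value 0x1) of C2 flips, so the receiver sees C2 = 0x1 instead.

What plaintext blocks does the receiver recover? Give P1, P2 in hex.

OFB decryption: S_i = E(K, S_{i−1}) with S_{0} = IV; P_i = C_i ⊕ S_i.
Only C2 changed, to 0x1. In OFB, a change in C_i flips the same bit in P_i only; the keystream is unaffected. Decrypting the received ciphertext:
P1: S = E(K, 0x8) = 0xA; 0xA ⊕ 0xA = 0x0.
P2: S = E(K, 0xA) = 0x2; 0x1 ⊕ 0x2 = 0x3.
Blocks that differ from the original plaintext: P2.

P1 = 0x0, P2 = 0x3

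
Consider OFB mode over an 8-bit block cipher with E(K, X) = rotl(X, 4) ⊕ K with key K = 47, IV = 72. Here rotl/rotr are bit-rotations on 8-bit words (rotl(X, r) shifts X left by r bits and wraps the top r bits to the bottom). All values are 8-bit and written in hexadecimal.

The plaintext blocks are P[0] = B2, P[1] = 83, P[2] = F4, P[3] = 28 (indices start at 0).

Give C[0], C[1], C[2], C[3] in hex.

C[0] = D2, C[1] = C2, C[2] = A7, C[3] = 5A

OFB encryption: S_i = E(K, S_{i−1}) with S_{−1} = IV; C_i = P_i ⊕ S_i.
C[0]: S = E(K, 72) = 60; B2 ⊕ 60 = D2.
C[1]: S = E(K, 60) = 41; 83 ⊕ 41 = C2.
C[2]: S = E(K, 41) = 53; F4 ⊕ 53 = A7.
C[3]: S = E(K, 53) = 72; 28 ⊕ 72 = 5A.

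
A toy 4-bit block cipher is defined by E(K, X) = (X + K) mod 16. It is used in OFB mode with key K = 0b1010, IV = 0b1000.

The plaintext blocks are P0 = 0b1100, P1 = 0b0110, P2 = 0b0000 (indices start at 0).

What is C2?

C2 = 0b0110

OFB encryption: S_i = E(K, S_{i−1}) with S_{−1} = IV; C_i = P_i ⊕ S_i.
C0: S = E(K, 0b1000) = 0b0010; 0b1100 ⊕ 0b0010 = 0b1110.
C1: S = E(K, 0b0010) = 0b1100; 0b0110 ⊕ 0b1100 = 0b1010.
C2: S = E(K, 0b1100) = 0b0110; 0b0000 ⊕ 0b0110 = 0b0110.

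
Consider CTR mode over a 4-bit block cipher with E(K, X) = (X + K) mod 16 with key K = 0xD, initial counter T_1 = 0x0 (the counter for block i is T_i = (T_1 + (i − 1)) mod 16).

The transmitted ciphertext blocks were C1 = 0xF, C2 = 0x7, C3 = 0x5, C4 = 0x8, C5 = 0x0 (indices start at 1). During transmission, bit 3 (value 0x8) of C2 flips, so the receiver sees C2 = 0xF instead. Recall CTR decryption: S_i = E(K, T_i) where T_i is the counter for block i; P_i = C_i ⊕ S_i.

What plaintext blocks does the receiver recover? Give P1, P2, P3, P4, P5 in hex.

Only C2 changed, to 0xF. In CTR, a change in C_i flips the same bit in P_i only; the keystream is unaffected. Decrypting the received ciphertext:
P1: T = 0x0, S = E(K, T) = 0xD; 0xF ⊕ 0xD = 0x2.
P2: T = 0x1, S = E(K, T) = 0xE; 0xF ⊕ 0xE = 0x1.
P3: T = 0x2, S = E(K, T) = 0xF; 0x5 ⊕ 0xF = 0xA.
P4: T = 0x3, S = E(K, T) = 0x0; 0x8 ⊕ 0x0 = 0x8.
P5: T = 0x4, S = E(K, T) = 0x1; 0x0 ⊕ 0x1 = 0x1.
Blocks that differ from the original plaintext: P2.

P1 = 0x2, P2 = 0x1, P3 = 0xA, P4 = 0x8, P5 = 0x1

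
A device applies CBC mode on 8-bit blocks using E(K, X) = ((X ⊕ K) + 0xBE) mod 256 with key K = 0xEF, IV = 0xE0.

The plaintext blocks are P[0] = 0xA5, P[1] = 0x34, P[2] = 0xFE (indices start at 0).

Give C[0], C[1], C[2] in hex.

CBC encryption: C_i = E(K, P_i ⊕ C_{i−1}), with C_{−1} = IV.
C[0]: P[0] ⊕ 0xE0 = 0x45; E(K, 0x45) = 0x68.
C[1]: P[1] ⊕ 0x68 = 0x5C; E(K, 0x5C) = 0x71.
C[2]: P[2] ⊕ 0x71 = 0x8F; E(K, 0x8F) = 0x1E.

C[0] = 0x68, C[1] = 0x71, C[2] = 0x1E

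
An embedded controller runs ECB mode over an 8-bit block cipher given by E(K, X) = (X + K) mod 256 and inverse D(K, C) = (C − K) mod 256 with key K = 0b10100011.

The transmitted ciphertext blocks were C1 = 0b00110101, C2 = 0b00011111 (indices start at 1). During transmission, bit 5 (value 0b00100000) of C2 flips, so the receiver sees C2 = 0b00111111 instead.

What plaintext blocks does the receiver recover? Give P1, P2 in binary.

P1 = 0b10010010, P2 = 0b10011100

ECB decryption: P_i = D(K, C_i).
Only C2 changed, to 0b00111111. In ECB, a change in C_i affects only P_i. Decrypting the received ciphertext:
P1: D(K, 0b00110101) = 0b10010010.
P2: D(K, 0b00111111) = 0b10011100.
Blocks that differ from the original plaintext: P2.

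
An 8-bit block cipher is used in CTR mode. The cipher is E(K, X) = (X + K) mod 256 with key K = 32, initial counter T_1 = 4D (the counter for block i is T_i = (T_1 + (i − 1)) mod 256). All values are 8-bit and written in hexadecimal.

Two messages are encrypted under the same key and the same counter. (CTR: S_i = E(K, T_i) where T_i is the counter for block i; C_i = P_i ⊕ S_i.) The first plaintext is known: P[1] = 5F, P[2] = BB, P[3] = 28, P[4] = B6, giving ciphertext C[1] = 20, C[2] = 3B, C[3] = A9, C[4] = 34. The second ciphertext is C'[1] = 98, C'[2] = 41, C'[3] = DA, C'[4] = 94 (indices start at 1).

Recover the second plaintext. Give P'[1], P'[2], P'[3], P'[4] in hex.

P'[1] = E7, P'[2] = C1, P'[3] = 5B, P'[4] = 16

In CTR with a reused counter, both messages share the same keystream S_i, so C_i ⊕ C'_i = P_i ⊕ P'_i and thus P'_i = P_i ⊕ C_i ⊕ C'_i.
P'[1]: 5F ⊕ 20 ⊕ 98 = E7.
P'[2]: BB ⊕ 3B ⊕ 41 = C1.
P'[3]: 28 ⊕ A9 ⊕ DA = 5B.
P'[4]: B6 ⊕ 34 ⊕ 94 = 16.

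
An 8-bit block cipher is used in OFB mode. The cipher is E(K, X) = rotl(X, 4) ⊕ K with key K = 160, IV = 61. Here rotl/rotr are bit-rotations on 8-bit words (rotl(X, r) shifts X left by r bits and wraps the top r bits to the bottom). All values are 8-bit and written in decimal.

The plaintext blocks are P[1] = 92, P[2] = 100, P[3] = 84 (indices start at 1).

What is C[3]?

C[3] = 141

OFB encryption: S_i = E(K, S_{i−1}) with S_{0} = IV; C_i = P_i ⊕ S_i.
C[1]: S = E(K, 61) = 115; 92 ⊕ 115 = 47.
C[2]: S = E(K, 115) = 151; 100 ⊕ 151 = 243.
C[3]: S = E(K, 151) = 217; 84 ⊕ 217 = 141.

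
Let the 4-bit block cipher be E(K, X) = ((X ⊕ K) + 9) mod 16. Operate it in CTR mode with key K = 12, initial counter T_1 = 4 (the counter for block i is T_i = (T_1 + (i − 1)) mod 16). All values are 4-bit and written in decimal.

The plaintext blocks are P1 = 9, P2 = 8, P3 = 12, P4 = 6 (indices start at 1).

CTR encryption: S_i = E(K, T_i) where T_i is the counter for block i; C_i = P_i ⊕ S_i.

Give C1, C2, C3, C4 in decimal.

C1 = 8, C2 = 10, C3 = 15, C4 = 2

C1: T = 4, S = E(K, T) = 1; 9 ⊕ 1 = 8.
C2: T = 5, S = E(K, T) = 2; 8 ⊕ 2 = 10.
C3: T = 6, S = E(K, T) = 3; 12 ⊕ 3 = 15.
C4: T = 7, S = E(K, T) = 4; 6 ⊕ 4 = 2.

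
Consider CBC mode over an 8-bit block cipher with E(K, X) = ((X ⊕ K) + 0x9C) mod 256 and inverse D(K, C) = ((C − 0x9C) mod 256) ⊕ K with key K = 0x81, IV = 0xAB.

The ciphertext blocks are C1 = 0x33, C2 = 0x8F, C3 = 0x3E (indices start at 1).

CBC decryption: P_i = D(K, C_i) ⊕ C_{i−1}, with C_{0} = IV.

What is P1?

P1 = 0xBD

P1: D(K, 0x33) = 0x16; 0x16 ⊕ 0xAB = 0xBD.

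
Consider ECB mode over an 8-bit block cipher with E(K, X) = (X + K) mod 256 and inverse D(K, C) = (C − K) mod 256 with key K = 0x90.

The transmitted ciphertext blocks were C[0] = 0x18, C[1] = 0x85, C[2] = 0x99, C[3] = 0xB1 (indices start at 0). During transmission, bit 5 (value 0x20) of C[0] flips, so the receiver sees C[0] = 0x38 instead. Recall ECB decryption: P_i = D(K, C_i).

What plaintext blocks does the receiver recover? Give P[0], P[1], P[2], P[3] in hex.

P[0] = 0xA8, P[1] = 0xF5, P[2] = 0x09, P[3] = 0x21

Only C[0] changed, to 0x38. In ECB, a change in C_i affects only P_i. Decrypting the received ciphertext:
P[0]: D(K, 0x38) = 0xA8.
P[1]: D(K, 0x85) = 0xF5.
P[2]: D(K, 0x99) = 0x09.
P[3]: D(K, 0xB1) = 0x21.
Blocks that differ from the original plaintext: P[0].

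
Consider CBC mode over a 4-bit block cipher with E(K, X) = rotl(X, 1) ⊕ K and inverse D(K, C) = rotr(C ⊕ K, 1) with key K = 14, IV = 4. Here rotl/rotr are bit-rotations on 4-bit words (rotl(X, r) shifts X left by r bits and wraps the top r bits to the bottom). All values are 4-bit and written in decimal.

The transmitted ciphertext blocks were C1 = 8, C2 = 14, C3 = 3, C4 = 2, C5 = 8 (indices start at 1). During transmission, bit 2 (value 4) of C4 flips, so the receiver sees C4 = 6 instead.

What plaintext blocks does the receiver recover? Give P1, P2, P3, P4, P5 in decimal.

P1 = 7, P2 = 8, P3 = 0, P4 = 7, P5 = 5

CBC decryption: P_i = D(K, C_i) ⊕ C_{i−1}, with C_{0} = IV.
Only C4 changed, to 6. In CBC, a change in C_i garbles P_i and flips the same bit in P_{i+1}. Decrypting the received ciphertext:
P1: D(K, 8) = 3; 3 ⊕ 4 = 7.
P2: D(K, 14) = 0; 0 ⊕ 8 = 8.
P3: D(K, 3) = 14; 14 ⊕ 14 = 0.
P4: D(K, 6) = 4; 4 ⊕ 3 = 7.
P5: D(K, 8) = 3; 3 ⊕ 6 = 5.
Blocks that differ from the original plaintext: P4, P5.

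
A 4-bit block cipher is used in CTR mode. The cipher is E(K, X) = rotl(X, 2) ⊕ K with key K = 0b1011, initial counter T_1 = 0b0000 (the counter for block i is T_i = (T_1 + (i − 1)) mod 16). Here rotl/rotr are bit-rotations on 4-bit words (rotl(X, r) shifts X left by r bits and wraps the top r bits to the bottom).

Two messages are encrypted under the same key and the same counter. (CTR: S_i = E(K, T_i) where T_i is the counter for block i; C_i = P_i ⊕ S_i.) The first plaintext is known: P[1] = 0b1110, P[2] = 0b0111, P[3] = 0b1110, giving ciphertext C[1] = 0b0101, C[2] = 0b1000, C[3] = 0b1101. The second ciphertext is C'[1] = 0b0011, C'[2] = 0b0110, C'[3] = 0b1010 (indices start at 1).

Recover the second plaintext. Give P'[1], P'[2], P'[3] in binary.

In CTR with a reused counter, both messages share the same keystream S_i, so C_i ⊕ C'_i = P_i ⊕ P'_i and thus P'_i = P_i ⊕ C_i ⊕ C'_i.
P'[1]: 0b1110 ⊕ 0b0101 ⊕ 0b0011 = 0b1000.
P'[2]: 0b0111 ⊕ 0b1000 ⊕ 0b0110 = 0b1001.
P'[3]: 0b1110 ⊕ 0b1101 ⊕ 0b1010 = 0b1001.

P'[1] = 0b1000, P'[2] = 0b1001, P'[3] = 0b1001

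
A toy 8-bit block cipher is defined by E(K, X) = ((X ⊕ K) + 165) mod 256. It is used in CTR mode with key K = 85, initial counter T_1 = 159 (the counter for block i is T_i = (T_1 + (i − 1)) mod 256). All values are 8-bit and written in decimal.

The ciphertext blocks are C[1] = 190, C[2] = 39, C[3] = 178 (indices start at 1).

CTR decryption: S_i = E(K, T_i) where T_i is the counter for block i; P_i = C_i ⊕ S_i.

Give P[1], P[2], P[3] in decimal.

P[1] = 209, P[2] = 189, P[3] = 43

P[1]: T = 159, S = E(K, T) = 111; 190 ⊕ 111 = 209.
P[2]: T = 160, S = E(K, T) = 154; 39 ⊕ 154 = 189.
P[3]: T = 161, S = E(K, T) = 153; 178 ⊕ 153 = 43.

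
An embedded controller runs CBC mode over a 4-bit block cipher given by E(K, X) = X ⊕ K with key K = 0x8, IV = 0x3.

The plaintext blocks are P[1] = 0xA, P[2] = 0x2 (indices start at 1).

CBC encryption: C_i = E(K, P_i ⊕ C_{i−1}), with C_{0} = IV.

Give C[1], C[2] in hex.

C[1]: P[1] ⊕ 0x3 = 0x9; E(K, 0x9) = 0x1.
C[2]: P[2] ⊕ 0x1 = 0x3; E(K, 0x3) = 0xB.

C[1] = 0x1, C[2] = 0xB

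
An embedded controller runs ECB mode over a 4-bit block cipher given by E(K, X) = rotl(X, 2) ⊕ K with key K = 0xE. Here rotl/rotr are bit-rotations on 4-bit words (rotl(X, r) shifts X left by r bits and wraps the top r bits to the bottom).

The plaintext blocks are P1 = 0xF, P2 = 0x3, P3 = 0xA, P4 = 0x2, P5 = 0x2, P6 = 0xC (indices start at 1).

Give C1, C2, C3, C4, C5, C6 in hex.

C1 = 0x1, C2 = 0x2, C3 = 0x4, C4 = 0x6, C5 = 0x6, C6 = 0xD

ECB encryption: C_i = E(K, P_i).
C1: E(K, 0xF) = 0x1.
C2: E(K, 0x3) = 0x2.
C3: E(K, 0xA) = 0x4.
C4: E(K, 0x2) = 0x6.
C5: E(K, 0x2) = 0x6.
C6: E(K, 0xC) = 0xD.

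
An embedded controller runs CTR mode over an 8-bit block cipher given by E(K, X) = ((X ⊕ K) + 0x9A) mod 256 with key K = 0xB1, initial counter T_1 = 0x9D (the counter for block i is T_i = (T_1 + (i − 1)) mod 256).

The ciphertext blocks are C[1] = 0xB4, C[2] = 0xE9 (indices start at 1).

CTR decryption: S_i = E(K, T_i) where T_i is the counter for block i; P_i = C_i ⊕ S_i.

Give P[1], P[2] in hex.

P[1]: T = 0x9D, S = E(K, T) = 0xC6; 0xB4 ⊕ 0xC6 = 0x72.
P[2]: T = 0x9E, S = E(K, T) = 0xC9; 0xE9 ⊕ 0xC9 = 0x20.

P[1] = 0x72, P[2] = 0x20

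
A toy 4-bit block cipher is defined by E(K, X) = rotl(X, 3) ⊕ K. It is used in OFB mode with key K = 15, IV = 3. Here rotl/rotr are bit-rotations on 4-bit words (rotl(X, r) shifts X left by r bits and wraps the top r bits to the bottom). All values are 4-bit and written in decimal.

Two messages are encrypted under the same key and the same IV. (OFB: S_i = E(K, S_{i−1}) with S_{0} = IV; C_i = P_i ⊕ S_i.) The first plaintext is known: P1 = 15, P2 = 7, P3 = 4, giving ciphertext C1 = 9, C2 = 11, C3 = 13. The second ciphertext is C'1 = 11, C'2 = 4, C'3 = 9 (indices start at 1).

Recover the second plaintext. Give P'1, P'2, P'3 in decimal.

P'1 = 13, P'2 = 8, P'3 = 0

In OFB with a reused IV, both messages share the same keystream S_i, so C_i ⊕ C'_i = P_i ⊕ P'_i and thus P'_i = P_i ⊕ C_i ⊕ C'_i.
P'1: 15 ⊕ 9 ⊕ 11 = 13.
P'2: 7 ⊕ 11 ⊕ 4 = 8.
P'3: 4 ⊕ 13 ⊕ 9 = 0.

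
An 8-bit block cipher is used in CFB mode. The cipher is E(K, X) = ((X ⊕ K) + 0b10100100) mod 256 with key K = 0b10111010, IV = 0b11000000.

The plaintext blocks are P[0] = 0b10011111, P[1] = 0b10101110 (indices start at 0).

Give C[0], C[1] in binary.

CFB encryption: C_i = P_i ⊕ E(K, C_{i−1}), with C_{−1} = IV.
C[0]: E(K, 0b11000000) = 0b00011110; 0b10011111 ⊕ 0b00011110 = 0b10000001.
C[1]: E(K, 0b10000001) = 0b11011111; 0b10101110 ⊕ 0b11011111 = 0b01110001.

C[0] = 0b10000001, C[1] = 0b01110001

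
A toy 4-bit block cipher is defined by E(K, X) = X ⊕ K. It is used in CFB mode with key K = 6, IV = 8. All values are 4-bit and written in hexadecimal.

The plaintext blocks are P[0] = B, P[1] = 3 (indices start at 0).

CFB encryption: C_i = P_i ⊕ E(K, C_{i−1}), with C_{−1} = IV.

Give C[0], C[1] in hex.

C[0] = 5, C[1] = 0

C[0]: E(K, 8) = E; B ⊕ E = 5.
C[1]: E(K, 5) = 3; 3 ⊕ 3 = 0.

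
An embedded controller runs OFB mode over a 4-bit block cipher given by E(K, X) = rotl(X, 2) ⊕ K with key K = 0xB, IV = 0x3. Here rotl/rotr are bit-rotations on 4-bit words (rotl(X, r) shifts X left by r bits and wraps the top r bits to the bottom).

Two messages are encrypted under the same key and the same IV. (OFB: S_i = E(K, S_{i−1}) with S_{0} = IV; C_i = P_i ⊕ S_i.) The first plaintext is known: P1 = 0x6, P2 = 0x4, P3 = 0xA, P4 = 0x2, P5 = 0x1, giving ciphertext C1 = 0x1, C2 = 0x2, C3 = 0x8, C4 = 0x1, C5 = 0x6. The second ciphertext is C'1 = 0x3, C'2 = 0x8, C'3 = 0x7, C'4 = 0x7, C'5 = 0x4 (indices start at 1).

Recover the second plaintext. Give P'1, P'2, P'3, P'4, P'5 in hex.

In OFB with a reused IV, both messages share the same keystream S_i, so C_i ⊕ C'_i = P_i ⊕ P'_i and thus P'_i = P_i ⊕ C_i ⊕ C'_i.
P'1: 0x6 ⊕ 0x1 ⊕ 0x3 = 0x4.
P'2: 0x4 ⊕ 0x2 ⊕ 0x8 = 0xE.
P'3: 0xA ⊕ 0x8 ⊕ 0x7 = 0x5.
P'4: 0x2 ⊕ 0x1 ⊕ 0x7 = 0x4.
P'5: 0x1 ⊕ 0x6 ⊕ 0x4 = 0x3.

P'1 = 0x4, P'2 = 0xE, P'3 = 0x5, P'4 = 0x4, P'5 = 0x3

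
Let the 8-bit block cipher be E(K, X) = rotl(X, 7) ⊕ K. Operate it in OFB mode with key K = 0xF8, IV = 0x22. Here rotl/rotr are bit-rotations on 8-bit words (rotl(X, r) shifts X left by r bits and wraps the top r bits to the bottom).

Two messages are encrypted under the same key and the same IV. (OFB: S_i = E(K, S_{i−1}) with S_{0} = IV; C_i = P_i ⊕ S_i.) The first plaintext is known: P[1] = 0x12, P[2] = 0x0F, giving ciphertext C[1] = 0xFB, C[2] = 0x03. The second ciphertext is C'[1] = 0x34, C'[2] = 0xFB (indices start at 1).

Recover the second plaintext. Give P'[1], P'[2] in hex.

P'[1] = 0xDD, P'[2] = 0xF7

In OFB with a reused IV, both messages share the same keystream S_i, so C_i ⊕ C'_i = P_i ⊕ P'_i and thus P'_i = P_i ⊕ C_i ⊕ C'_i.
P'[1]: 0x12 ⊕ 0xFB ⊕ 0x34 = 0xDD.
P'[2]: 0x0F ⊕ 0x03 ⊕ 0xFB = 0xF7.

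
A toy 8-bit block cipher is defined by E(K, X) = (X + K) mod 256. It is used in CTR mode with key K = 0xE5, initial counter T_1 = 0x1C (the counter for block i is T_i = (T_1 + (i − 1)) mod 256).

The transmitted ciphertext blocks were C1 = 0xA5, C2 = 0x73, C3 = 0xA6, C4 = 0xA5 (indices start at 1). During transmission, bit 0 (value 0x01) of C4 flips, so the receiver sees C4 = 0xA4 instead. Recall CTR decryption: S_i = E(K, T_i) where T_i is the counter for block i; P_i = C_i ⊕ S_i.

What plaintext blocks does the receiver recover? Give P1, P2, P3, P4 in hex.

P1 = 0xA4, P2 = 0x71, P3 = 0xA5, P4 = 0xA0

Only C4 changed, to 0xA4. In CTR, a change in C_i flips the same bit in P_i only; the keystream is unaffected. Decrypting the received ciphertext:
P1: T = 0x1C, S = E(K, T) = 0x01; 0xA5 ⊕ 0x01 = 0xA4.
P2: T = 0x1D, S = E(K, T) = 0x02; 0x73 ⊕ 0x02 = 0x71.
P3: T = 0x1E, S = E(K, T) = 0x03; 0xA6 ⊕ 0x03 = 0xA5.
P4: T = 0x1F, S = E(K, T) = 0x04; 0xA4 ⊕ 0x04 = 0xA0.
Blocks that differ from the original plaintext: P4.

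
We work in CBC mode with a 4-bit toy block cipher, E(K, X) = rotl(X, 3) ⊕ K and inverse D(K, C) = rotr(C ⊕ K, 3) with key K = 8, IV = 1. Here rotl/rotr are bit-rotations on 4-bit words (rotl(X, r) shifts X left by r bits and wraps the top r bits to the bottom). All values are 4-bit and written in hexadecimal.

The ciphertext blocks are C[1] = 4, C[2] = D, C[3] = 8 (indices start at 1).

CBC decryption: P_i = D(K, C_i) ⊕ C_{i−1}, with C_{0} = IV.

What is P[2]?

P[2]: D(K, D) = A; A ⊕ 4 = E.

P[2] = E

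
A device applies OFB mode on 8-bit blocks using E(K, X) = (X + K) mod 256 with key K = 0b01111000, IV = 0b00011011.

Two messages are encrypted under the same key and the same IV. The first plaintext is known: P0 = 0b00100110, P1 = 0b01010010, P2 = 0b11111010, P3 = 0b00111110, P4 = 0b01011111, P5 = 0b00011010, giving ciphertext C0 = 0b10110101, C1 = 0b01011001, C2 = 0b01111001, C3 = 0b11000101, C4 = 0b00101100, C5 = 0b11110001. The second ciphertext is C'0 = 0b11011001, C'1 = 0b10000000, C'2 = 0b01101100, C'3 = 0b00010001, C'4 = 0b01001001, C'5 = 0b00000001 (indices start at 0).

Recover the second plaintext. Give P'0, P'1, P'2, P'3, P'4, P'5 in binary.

In OFB with a reused IV, both messages share the same keystream S_i, so C_i ⊕ C'_i = P_i ⊕ P'_i and thus P'_i = P_i ⊕ C_i ⊕ C'_i.
P'0: 0b00100110 ⊕ 0b10110101 ⊕ 0b11011001 = 0b01001010.
P'1: 0b01010010 ⊕ 0b01011001 ⊕ 0b10000000 = 0b10001011.
P'2: 0b11111010 ⊕ 0b01111001 ⊕ 0b01101100 = 0b11101111.
P'3: 0b00111110 ⊕ 0b11000101 ⊕ 0b00010001 = 0b11101010.
P'4: 0b01011111 ⊕ 0b00101100 ⊕ 0b01001001 = 0b00111010.
P'5: 0b00011010 ⊕ 0b11110001 ⊕ 0b00000001 = 0b11101010.

P'0 = 0b01001010, P'1 = 0b10001011, P'2 = 0b11101111, P'3 = 0b11101010, P'4 = 0b00111010, P'5 = 0b11101010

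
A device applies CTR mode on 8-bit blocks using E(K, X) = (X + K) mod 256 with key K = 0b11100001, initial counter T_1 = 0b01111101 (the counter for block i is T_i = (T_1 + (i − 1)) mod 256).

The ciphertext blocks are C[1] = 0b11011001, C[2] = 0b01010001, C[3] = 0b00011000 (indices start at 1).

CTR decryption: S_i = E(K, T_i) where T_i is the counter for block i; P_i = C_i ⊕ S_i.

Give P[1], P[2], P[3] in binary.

P[1] = 0b10000111, P[2] = 0b00001110, P[3] = 0b01111000

P[1]: T = 0b01111101, S = E(K, T) = 0b01011110; 0b11011001 ⊕ 0b01011110 = 0b10000111.
P[2]: T = 0b01111110, S = E(K, T) = 0b01011111; 0b01010001 ⊕ 0b01011111 = 0b00001110.
P[3]: T = 0b01111111, S = E(K, T) = 0b01100000; 0b00011000 ⊕ 0b01100000 = 0b01111000.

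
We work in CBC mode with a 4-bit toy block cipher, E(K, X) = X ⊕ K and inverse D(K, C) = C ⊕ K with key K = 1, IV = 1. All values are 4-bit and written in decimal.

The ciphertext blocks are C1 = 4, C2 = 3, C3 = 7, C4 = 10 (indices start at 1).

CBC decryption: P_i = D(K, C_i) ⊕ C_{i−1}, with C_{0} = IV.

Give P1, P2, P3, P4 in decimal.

P1 = 4, P2 = 6, P3 = 5, P4 = 12

P1: D(K, 4) = 5; 5 ⊕ 1 = 4.
P2: D(K, 3) = 2; 2 ⊕ 4 = 6.
P3: D(K, 7) = 6; 6 ⊕ 3 = 5.
P4: D(K, 10) = 11; 11 ⊕ 7 = 12.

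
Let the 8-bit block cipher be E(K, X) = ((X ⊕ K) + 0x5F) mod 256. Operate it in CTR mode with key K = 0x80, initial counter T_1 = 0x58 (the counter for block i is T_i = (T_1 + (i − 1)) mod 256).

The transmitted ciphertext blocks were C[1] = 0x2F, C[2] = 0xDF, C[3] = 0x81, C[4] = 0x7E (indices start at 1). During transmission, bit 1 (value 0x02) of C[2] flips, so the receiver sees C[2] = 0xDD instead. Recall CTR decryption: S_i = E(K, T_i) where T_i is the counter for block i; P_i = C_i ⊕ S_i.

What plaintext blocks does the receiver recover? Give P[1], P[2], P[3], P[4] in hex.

Only C[2] changed, to 0xDD. In CTR, a change in C_i flips the same bit in P_i only; the keystream is unaffected. Decrypting the received ciphertext:
P[1]: T = 0x58, S = E(K, T) = 0x37; 0x2F ⊕ 0x37 = 0x18.
P[2]: T = 0x59, S = E(K, T) = 0x38; 0xDD ⊕ 0x38 = 0xE5.
P[3]: T = 0x5A, S = E(K, T) = 0x39; 0x81 ⊕ 0x39 = 0xB8.
P[4]: T = 0x5B, S = E(K, T) = 0x3A; 0x7E ⊕ 0x3A = 0x44.
Blocks that differ from the original plaintext: P[2].

P[1] = 0x18, P[2] = 0xE5, P[3] = 0xB8, P[4] = 0x44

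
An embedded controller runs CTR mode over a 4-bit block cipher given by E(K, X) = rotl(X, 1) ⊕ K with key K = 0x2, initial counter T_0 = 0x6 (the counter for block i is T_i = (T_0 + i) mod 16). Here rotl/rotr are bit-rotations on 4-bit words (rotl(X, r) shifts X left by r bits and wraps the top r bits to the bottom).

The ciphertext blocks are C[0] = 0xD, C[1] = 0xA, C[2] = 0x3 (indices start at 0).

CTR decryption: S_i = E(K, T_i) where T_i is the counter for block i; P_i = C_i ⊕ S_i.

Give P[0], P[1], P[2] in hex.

P[0] = 0x3, P[1] = 0x6, P[2] = 0x0

P[0]: T = 0x6, S = E(K, T) = 0xE; 0xD ⊕ 0xE = 0x3.
P[1]: T = 0x7, S = E(K, T) = 0xC; 0xA ⊕ 0xC = 0x6.
P[2]: T = 0x8, S = E(K, T) = 0x3; 0x3 ⊕ 0x3 = 0x0.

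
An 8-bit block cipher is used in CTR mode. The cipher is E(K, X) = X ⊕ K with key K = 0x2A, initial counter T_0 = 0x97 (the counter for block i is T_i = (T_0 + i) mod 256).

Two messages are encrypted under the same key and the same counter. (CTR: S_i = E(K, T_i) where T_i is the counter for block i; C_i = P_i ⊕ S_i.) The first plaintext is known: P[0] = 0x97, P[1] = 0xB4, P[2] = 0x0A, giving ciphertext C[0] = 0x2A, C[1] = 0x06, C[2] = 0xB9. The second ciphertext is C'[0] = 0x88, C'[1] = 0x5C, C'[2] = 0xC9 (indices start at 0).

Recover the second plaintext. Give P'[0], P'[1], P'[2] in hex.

In CTR with a reused counter, both messages share the same keystream S_i, so C_i ⊕ C'_i = P_i ⊕ P'_i and thus P'_i = P_i ⊕ C_i ⊕ C'_i.
P'[0]: 0x97 ⊕ 0x2A ⊕ 0x88 = 0x35.
P'[1]: 0xB4 ⊕ 0x06 ⊕ 0x5C = 0xEE.
P'[2]: 0x0A ⊕ 0xB9 ⊕ 0xC9 = 0x7A.

P'[0] = 0x35, P'[1] = 0xEE, P'[2] = 0x7A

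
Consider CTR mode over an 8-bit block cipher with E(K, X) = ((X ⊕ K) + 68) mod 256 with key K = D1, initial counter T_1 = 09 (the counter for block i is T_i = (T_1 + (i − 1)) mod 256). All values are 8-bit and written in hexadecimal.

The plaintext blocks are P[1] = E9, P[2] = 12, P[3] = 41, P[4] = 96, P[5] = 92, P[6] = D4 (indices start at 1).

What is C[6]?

C[6] = 93

CTR encryption: S_i = E(K, T_i) where T_i is the counter for block i; C_i = P_i ⊕ S_i.
C[1]: T = 09, S = E(K, T) = 40; E9 ⊕ 40 = A9.
C[2]: T = 0A, S = E(K, T) = 43; 12 ⊕ 43 = 51.
C[3]: T = 0B, S = E(K, T) = 42; 41 ⊕ 42 = 03.
C[4]: T = 0C, S = E(K, T) = 45; 96 ⊕ 45 = D3.
C[5]: T = 0D, S = E(K, T) = 44; 92 ⊕ 44 = D6.
C[6]: T = 0E, S = E(K, T) = 47; D4 ⊕ 47 = 93.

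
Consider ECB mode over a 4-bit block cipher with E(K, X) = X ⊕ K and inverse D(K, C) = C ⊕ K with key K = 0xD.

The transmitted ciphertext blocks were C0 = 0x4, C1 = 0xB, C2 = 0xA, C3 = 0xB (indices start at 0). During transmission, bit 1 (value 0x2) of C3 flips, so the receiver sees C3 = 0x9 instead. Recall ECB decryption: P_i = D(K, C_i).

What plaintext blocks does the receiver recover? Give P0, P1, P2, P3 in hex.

Only C3 changed, to 0x9. In ECB, a change in C_i affects only P_i. Decrypting the received ciphertext:
P0: D(K, 0x4) = 0x9.
P1: D(K, 0xB) = 0x6.
P2: D(K, 0xA) = 0x7.
P3: D(K, 0x9) = 0x4.
Blocks that differ from the original plaintext: P3.

P0 = 0x9, P1 = 0x6, P2 = 0x7, P3 = 0x4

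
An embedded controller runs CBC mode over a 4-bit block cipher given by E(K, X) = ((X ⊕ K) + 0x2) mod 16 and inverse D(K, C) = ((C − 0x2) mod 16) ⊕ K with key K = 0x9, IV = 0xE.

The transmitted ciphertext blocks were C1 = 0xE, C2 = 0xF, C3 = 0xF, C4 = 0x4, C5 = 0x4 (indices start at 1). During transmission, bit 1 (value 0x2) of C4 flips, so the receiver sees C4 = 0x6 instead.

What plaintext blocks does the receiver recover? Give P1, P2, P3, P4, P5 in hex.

CBC decryption: P_i = D(K, C_i) ⊕ C_{i−1}, with C_{0} = IV.
Only C4 changed, to 0x6. In CBC, a change in C_i garbles P_i and flips the same bit in P_{i+1}. Decrypting the received ciphertext:
P1: D(K, 0xE) = 0x5; 0x5 ⊕ 0xE = 0xB.
P2: D(K, 0xF) = 0x4; 0x4 ⊕ 0xE = 0xA.
P3: D(K, 0xF) = 0x4; 0x4 ⊕ 0xF = 0xB.
P4: D(K, 0x6) = 0xD; 0xD ⊕ 0xF = 0x2.
P5: D(K, 0x4) = 0xB; 0xB ⊕ 0x6 = 0xD.
Blocks that differ from the original plaintext: P4, P5.

P1 = 0xB, P2 = 0xA, P3 = 0xB, P4 = 0x2, P5 = 0xD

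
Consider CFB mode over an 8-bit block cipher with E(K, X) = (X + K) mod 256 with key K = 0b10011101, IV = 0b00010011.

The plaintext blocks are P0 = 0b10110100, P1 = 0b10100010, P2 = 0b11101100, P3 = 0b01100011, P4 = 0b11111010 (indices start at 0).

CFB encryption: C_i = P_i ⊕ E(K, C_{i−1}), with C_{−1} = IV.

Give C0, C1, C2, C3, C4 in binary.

C0 = 0b00000100, C1 = 0b00000011, C2 = 0b01001100, C3 = 0b10001010, C4 = 0b11011101

C0: E(K, 0b00010011) = 0b10110000; 0b10110100 ⊕ 0b10110000 = 0b00000100.
C1: E(K, 0b00000100) = 0b10100001; 0b10100010 ⊕ 0b10100001 = 0b00000011.
C2: E(K, 0b00000011) = 0b10100000; 0b11101100 ⊕ 0b10100000 = 0b01001100.
C3: E(K, 0b01001100) = 0b11101001; 0b01100011 ⊕ 0b11101001 = 0b10001010.
C4: E(K, 0b10001010) = 0b00100111; 0b11111010 ⊕ 0b00100111 = 0b11011101.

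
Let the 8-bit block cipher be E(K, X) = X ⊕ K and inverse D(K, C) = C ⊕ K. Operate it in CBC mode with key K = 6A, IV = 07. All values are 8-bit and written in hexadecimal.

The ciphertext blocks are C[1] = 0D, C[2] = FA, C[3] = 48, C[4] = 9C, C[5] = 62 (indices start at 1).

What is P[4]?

CBC decryption: P_i = D(K, C_i) ⊕ C_{i−1}, with C_{0} = IV.
P[4]: D(K, 9C) = F6; F6 ⊕ 48 = BE.

P[4] = BE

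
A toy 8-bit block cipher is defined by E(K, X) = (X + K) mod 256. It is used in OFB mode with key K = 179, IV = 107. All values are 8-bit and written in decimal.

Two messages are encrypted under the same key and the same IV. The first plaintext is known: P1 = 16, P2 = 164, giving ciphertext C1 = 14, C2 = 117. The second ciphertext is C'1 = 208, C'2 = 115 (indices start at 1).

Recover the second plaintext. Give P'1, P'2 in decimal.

In OFB with a reused IV, both messages share the same keystream S_i, so C_i ⊕ C'_i = P_i ⊕ P'_i and thus P'_i = P_i ⊕ C_i ⊕ C'_i.
P'1: 16 ⊕ 14 ⊕ 208 = 206.
P'2: 164 ⊕ 117 ⊕ 115 = 162.

P'1 = 206, P'2 = 162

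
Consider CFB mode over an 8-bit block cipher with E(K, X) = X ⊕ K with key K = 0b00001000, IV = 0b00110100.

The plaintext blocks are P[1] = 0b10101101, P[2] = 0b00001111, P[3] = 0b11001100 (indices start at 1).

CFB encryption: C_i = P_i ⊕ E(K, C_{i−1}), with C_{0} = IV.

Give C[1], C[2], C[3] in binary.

C[1] = 0b10010001, C[2] = 0b10010110, C[3] = 0b01010010

C[1]: E(K, 0b00110100) = 0b00111100; 0b10101101 ⊕ 0b00111100 = 0b10010001.
C[2]: E(K, 0b10010001) = 0b10011001; 0b00001111 ⊕ 0b10011001 = 0b10010110.
C[3]: E(K, 0b10010110) = 0b10011110; 0b11001100 ⊕ 0b10011110 = 0b01010010.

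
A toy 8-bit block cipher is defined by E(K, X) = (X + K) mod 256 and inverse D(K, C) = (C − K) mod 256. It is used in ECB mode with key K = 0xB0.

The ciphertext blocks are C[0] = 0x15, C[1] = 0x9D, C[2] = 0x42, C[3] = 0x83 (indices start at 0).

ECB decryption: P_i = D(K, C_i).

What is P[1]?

P[1] = 0xED

P[1]: D(K, 0x9D) = 0xED.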